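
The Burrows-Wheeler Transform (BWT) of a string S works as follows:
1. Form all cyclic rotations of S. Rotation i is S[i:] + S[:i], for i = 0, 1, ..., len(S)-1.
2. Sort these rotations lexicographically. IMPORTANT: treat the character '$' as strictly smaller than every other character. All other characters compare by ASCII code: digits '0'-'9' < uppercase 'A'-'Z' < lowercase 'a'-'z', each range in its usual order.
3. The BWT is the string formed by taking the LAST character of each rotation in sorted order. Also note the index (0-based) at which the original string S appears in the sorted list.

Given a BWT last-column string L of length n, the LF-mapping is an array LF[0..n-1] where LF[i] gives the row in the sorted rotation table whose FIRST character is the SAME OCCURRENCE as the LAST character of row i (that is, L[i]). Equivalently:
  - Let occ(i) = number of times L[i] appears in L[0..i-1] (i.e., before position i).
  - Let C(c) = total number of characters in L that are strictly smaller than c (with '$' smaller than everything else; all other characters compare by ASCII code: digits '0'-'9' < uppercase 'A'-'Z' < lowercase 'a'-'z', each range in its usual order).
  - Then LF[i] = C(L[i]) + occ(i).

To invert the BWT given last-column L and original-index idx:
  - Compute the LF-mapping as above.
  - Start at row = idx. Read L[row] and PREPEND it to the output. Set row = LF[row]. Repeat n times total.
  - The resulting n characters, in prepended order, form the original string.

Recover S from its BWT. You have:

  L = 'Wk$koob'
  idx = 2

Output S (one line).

LF mapping: 1 3 0 4 5 6 2
Walk LF starting at row 2, prepending L[row]:
  step 1: row=2, L[2]='$', prepend. Next row=LF[2]=0
  step 2: row=0, L[0]='W', prepend. Next row=LF[0]=1
  step 3: row=1, L[1]='k', prepend. Next row=LF[1]=3
  step 4: row=3, L[3]='k', prepend. Next row=LF[3]=4
  step 5: row=4, L[4]='o', prepend. Next row=LF[4]=5
  step 6: row=5, L[5]='o', prepend. Next row=LF[5]=6
  step 7: row=6, L[6]='b', prepend. Next row=LF[6]=2
Reversed output: bookkW$

Answer: bookkW$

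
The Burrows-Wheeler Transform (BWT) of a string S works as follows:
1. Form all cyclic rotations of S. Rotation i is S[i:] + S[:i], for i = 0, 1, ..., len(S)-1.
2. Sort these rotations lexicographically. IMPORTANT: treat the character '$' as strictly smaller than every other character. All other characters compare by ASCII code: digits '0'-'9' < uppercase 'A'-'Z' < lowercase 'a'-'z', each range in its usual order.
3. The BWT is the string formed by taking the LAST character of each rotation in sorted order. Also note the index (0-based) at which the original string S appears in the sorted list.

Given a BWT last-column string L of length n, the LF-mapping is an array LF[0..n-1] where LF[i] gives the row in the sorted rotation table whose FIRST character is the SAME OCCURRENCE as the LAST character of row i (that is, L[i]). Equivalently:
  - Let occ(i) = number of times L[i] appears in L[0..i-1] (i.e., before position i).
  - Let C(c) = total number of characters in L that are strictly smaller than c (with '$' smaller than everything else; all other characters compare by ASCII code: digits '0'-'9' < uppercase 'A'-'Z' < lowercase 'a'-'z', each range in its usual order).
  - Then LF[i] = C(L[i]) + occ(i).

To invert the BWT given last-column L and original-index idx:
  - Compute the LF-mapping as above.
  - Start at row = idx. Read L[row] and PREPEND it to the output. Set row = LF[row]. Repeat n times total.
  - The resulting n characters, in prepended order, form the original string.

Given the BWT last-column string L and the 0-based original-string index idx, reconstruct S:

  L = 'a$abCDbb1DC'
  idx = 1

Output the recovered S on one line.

LF mapping: 6 0 7 8 2 4 9 10 1 5 3
Walk LF starting at row 1, prepending L[row]:
  step 1: row=1, L[1]='$', prepend. Next row=LF[1]=0
  step 2: row=0, L[0]='a', prepend. Next row=LF[0]=6
  step 3: row=6, L[6]='b', prepend. Next row=LF[6]=9
  step 4: row=9, L[9]='D', prepend. Next row=LF[9]=5
  step 5: row=5, L[5]='D', prepend. Next row=LF[5]=4
  step 6: row=4, L[4]='C', prepend. Next row=LF[4]=2
  step 7: row=2, L[2]='a', prepend. Next row=LF[2]=7
  step 8: row=7, L[7]='b', prepend. Next row=LF[7]=10
  step 9: row=10, L[10]='C', prepend. Next row=LF[10]=3
  step 10: row=3, L[3]='b', prepend. Next row=LF[3]=8
  step 11: row=8, L[8]='1', prepend. Next row=LF[8]=1
Reversed output: 1bCbaCDDba$

Answer: 1bCbaCDDba$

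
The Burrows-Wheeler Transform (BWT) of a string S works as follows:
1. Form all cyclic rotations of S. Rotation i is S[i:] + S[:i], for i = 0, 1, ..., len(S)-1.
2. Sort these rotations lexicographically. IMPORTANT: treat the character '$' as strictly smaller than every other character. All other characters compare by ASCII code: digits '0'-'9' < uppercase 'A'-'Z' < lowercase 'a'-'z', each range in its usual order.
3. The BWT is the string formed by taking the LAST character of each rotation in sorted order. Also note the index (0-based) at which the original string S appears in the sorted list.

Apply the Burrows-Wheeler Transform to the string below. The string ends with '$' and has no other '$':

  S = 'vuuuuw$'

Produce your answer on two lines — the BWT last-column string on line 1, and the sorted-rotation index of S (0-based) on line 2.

Answer: wvuuu$u
5

Derivation:
All 7 rotations (rotation i = S[i:]+S[:i]):
  rot[0] = vuuuuw$
  rot[1] = uuuuw$v
  rot[2] = uuuw$vu
  rot[3] = uuw$vuu
  rot[4] = uw$vuuu
  rot[5] = w$vuuuu
  rot[6] = $vuuuuw
Sorted (with $ < everything):
  sorted[0] = $vuuuuw  (last char: 'w')
  sorted[1] = uuuuw$v  (last char: 'v')
  sorted[2] = uuuw$vu  (last char: 'u')
  sorted[3] = uuw$vuu  (last char: 'u')
  sorted[4] = uw$vuuu  (last char: 'u')
  sorted[5] = vuuuuw$  (last char: '$')
  sorted[6] = w$vuuuu  (last char: 'u')
Last column: wvuuu$u
Original string S is at sorted index 5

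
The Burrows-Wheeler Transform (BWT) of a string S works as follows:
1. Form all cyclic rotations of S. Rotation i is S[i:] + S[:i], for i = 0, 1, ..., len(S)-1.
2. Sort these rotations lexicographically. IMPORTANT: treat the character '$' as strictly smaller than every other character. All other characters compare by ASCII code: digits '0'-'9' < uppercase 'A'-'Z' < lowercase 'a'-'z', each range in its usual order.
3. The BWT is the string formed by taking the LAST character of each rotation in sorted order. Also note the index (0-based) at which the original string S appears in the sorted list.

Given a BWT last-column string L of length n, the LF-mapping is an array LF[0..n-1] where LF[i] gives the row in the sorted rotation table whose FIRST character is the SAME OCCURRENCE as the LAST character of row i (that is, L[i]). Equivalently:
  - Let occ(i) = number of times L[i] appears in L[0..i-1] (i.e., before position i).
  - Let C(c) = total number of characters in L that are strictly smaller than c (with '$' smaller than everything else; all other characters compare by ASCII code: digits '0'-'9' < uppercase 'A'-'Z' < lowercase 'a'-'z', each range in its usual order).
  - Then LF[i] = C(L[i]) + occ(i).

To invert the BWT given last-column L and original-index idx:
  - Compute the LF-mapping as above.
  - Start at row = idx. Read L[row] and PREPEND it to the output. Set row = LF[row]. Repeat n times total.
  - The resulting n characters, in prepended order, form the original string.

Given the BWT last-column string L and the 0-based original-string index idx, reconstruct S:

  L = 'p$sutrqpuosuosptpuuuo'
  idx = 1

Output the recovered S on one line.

Answer: orppuqptuouuuussostp$

Derivation:
LF mapping: 4 0 10 15 13 9 8 5 16 1 11 17 2 12 6 14 7 18 19 20 3
Walk LF starting at row 1, prepending L[row]:
  step 1: row=1, L[1]='$', prepend. Next row=LF[1]=0
  step 2: row=0, L[0]='p', prepend. Next row=LF[0]=4
  step 3: row=4, L[4]='t', prepend. Next row=LF[4]=13
  step 4: row=13, L[13]='s', prepend. Next row=LF[13]=12
  step 5: row=12, L[12]='o', prepend. Next row=LF[12]=2
  step 6: row=2, L[2]='s', prepend. Next row=LF[2]=10
  step 7: row=10, L[10]='s', prepend. Next row=LF[10]=11
  step 8: row=11, L[11]='u', prepend. Next row=LF[11]=17
  step 9: row=17, L[17]='u', prepend. Next row=LF[17]=18
  step 10: row=18, L[18]='u', prepend. Next row=LF[18]=19
  step 11: row=19, L[19]='u', prepend. Next row=LF[19]=20
  step 12: row=20, L[20]='o', prepend. Next row=LF[20]=3
  step 13: row=3, L[3]='u', prepend. Next row=LF[3]=15
  step 14: row=15, L[15]='t', prepend. Next row=LF[15]=14
  step 15: row=14, L[14]='p', prepend. Next row=LF[14]=6
  step 16: row=6, L[6]='q', prepend. Next row=LF[6]=8
  step 17: row=8, L[8]='u', prepend. Next row=LF[8]=16
  step 18: row=16, L[16]='p', prepend. Next row=LF[16]=7
  step 19: row=7, L[7]='p', prepend. Next row=LF[7]=5
  step 20: row=5, L[5]='r', prepend. Next row=LF[5]=9
  step 21: row=9, L[9]='o', prepend. Next row=LF[9]=1
Reversed output: orppuqptuouuuussostp$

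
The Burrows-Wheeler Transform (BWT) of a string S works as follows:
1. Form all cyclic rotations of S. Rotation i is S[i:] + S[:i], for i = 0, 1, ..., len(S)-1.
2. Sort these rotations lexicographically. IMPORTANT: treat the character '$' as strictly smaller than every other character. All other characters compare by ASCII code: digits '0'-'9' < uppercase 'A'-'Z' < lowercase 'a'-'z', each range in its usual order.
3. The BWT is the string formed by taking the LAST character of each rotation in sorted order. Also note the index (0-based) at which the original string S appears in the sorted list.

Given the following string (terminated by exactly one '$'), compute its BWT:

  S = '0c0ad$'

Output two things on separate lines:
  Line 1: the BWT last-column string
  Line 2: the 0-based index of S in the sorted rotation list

All 6 rotations (rotation i = S[i:]+S[:i]):
  rot[0] = 0c0ad$
  rot[1] = c0ad$0
  rot[2] = 0ad$0c
  rot[3] = ad$0c0
  rot[4] = d$0c0a
  rot[5] = $0c0ad
Sorted (with $ < everything):
  sorted[0] = $0c0ad  (last char: 'd')
  sorted[1] = 0ad$0c  (last char: 'c')
  sorted[2] = 0c0ad$  (last char: '$')
  sorted[3] = ad$0c0  (last char: '0')
  sorted[4] = c0ad$0  (last char: '0')
  sorted[5] = d$0c0a  (last char: 'a')
Last column: dc$00a
Original string S is at sorted index 2

Answer: dc$00a
2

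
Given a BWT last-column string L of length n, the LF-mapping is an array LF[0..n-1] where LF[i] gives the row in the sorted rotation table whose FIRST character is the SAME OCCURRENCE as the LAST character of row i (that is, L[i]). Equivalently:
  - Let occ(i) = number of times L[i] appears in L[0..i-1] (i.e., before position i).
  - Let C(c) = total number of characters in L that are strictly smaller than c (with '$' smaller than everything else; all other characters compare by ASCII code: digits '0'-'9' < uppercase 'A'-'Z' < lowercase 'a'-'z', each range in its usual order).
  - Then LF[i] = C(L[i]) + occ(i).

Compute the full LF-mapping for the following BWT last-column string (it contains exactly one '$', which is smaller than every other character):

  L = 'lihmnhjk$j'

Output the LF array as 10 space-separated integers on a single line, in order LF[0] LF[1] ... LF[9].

Char counts: '$':1, 'h':2, 'i':1, 'j':2, 'k':1, 'l':1, 'm':1, 'n':1
C (first-col start): C('$')=0, C('h')=1, C('i')=3, C('j')=4, C('k')=6, C('l')=7, C('m')=8, C('n')=9
L[0]='l': occ=0, LF[0]=C('l')+0=7+0=7
L[1]='i': occ=0, LF[1]=C('i')+0=3+0=3
L[2]='h': occ=0, LF[2]=C('h')+0=1+0=1
L[3]='m': occ=0, LF[3]=C('m')+0=8+0=8
L[4]='n': occ=0, LF[4]=C('n')+0=9+0=9
L[5]='h': occ=1, LF[5]=C('h')+1=1+1=2
L[6]='j': occ=0, LF[6]=C('j')+0=4+0=4
L[7]='k': occ=0, LF[7]=C('k')+0=6+0=6
L[8]='$': occ=0, LF[8]=C('$')+0=0+0=0
L[9]='j': occ=1, LF[9]=C('j')+1=4+1=5

Answer: 7 3 1 8 9 2 4 6 0 5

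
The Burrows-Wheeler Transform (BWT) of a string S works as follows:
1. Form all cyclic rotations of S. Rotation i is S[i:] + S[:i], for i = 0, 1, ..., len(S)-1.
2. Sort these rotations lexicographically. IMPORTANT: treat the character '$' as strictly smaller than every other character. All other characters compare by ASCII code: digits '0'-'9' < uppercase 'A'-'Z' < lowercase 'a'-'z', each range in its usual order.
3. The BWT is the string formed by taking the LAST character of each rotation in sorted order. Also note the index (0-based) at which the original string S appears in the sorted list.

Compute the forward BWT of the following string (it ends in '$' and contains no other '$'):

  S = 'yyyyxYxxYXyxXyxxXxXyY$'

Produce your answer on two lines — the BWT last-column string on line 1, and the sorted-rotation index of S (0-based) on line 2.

Answer: YxxYxyxxxXyxyyYXXyXyy$
21

Derivation:
All 22 rotations (rotation i = S[i:]+S[:i]):
  rot[0] = yyyyxYxxYXyxXyxxXxXyY$
  rot[1] = yyyxYxxYXyxXyxxXxXyY$y
  rot[2] = yyxYxxYXyxXyxxXxXyY$yy
  rot[3] = yxYxxYXyxXyxxXxXyY$yyy
  rot[4] = xYxxYXyxXyxxXxXyY$yyyy
  rot[5] = YxxYXyxXyxxXxXyY$yyyyx
  rot[6] = xxYXyxXyxxXxXyY$yyyyxY
  rot[7] = xYXyxXyxxXxXyY$yyyyxYx
  rot[8] = YXyxXyxxXxXyY$yyyyxYxx
  rot[9] = XyxXyxxXxXyY$yyyyxYxxY
  rot[10] = yxXyxxXxXyY$yyyyxYxxYX
  rot[11] = xXyxxXxXyY$yyyyxYxxYXy
  rot[12] = XyxxXxXyY$yyyyxYxxYXyx
  rot[13] = yxxXxXyY$yyyyxYxxYXyxX
  rot[14] = xxXxXyY$yyyyxYxxYXyxXy
  rot[15] = xXxXyY$yyyyxYxxYXyxXyx
  rot[16] = XxXyY$yyyyxYxxYXyxXyxx
  rot[17] = xXyY$yyyyxYxxYXyxXyxxX
  rot[18] = XyY$yyyyxYxxYXyxXyxxXx
  rot[19] = yY$yyyyxYxxYXyxXyxxXxX
  rot[20] = Y$yyyyxYxxYXyxXyxxXxXy
  rot[21] = $yyyyxYxxYXyxXyxxXxXyY
Sorted (with $ < everything):
  sorted[0] = $yyyyxYxxYXyxXyxxXxXyY  (last char: 'Y')
  sorted[1] = XxXyY$yyyyxYxxYXyxXyxx  (last char: 'x')
  sorted[2] = XyY$yyyyxYxxYXyxXyxxXx  (last char: 'x')
  sorted[3] = XyxXyxxXxXyY$yyyyxYxxY  (last char: 'Y')
  sorted[4] = XyxxXxXyY$yyyyxYxxYXyx  (last char: 'x')
  sorted[5] = Y$yyyyxYxxYXyxXyxxXxXy  (last char: 'y')
  sorted[6] = YXyxXyxxXxXyY$yyyyxYxx  (last char: 'x')
  sorted[7] = YxxYXyxXyxxXxXyY$yyyyx  (last char: 'x')
  sorted[8] = xXxXyY$yyyyxYxxYXyxXyx  (last char: 'x')
  sorted[9] = xXyY$yyyyxYxxYXyxXyxxX  (last char: 'X')
  sorted[10] = xXyxxXxXyY$yyyyxYxxYXy  (last char: 'y')
  sorted[11] = xYXyxXyxxXxXyY$yyyyxYx  (last char: 'x')
  sorted[12] = xYxxYXyxXyxxXxXyY$yyyy  (last char: 'y')
  sorted[13] = xxXxXyY$yyyyxYxxYXyxXy  (last char: 'y')
  sorted[14] = xxYXyxXyxxXxXyY$yyyyxY  (last char: 'Y')
  sorted[15] = yY$yyyyxYxxYXyxXyxxXxX  (last char: 'X')
  sorted[16] = yxXyxxXxXyY$yyyyxYxxYX  (last char: 'X')
  sorted[17] = yxYxxYXyxXyxxXxXyY$yyy  (last char: 'y')
  sorted[18] = yxxXxXyY$yyyyxYxxYXyxX  (last char: 'X')
  sorted[19] = yyxYxxYXyxXyxxXxXyY$yy  (last char: 'y')
  sorted[20] = yyyxYxxYXyxXyxxXxXyY$y  (last char: 'y')
  sorted[21] = yyyyxYxxYXyxXyxxXxXyY$  (last char: '$')
Last column: YxxYxyxxxXyxyyYXXyXyy$
Original string S is at sorted index 21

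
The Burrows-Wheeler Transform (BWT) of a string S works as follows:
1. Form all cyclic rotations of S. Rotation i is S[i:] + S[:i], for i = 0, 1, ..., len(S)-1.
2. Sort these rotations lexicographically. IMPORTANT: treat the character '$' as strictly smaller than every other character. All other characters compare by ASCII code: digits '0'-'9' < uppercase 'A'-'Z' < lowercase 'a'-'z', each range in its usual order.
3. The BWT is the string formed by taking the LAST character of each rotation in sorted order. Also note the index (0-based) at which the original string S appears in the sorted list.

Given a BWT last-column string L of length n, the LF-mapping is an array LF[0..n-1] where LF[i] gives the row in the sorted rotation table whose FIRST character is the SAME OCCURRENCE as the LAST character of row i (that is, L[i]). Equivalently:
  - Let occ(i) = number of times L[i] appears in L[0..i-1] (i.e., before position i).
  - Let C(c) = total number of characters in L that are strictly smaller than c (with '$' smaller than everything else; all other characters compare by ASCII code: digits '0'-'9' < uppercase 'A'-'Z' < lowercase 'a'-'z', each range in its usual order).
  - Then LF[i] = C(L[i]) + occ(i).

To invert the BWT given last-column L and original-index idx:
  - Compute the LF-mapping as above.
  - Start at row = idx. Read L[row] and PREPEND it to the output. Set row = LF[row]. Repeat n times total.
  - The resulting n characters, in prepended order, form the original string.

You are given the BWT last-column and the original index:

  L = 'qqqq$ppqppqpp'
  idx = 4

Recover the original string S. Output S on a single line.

LF mapping: 7 8 9 10 0 1 2 11 3 4 12 5 6
Walk LF starting at row 4, prepending L[row]:
  step 1: row=4, L[4]='$', prepend. Next row=LF[4]=0
  step 2: row=0, L[0]='q', prepend. Next row=LF[0]=7
  step 3: row=7, L[7]='q', prepend. Next row=LF[7]=11
  step 4: row=11, L[11]='p', prepend. Next row=LF[11]=5
  step 5: row=5, L[5]='p', prepend. Next row=LF[5]=1
  step 6: row=1, L[1]='q', prepend. Next row=LF[1]=8
  step 7: row=8, L[8]='p', prepend. Next row=LF[8]=3
  step 8: row=3, L[3]='q', prepend. Next row=LF[3]=10
  step 9: row=10, L[10]='q', prepend. Next row=LF[10]=12
  step 10: row=12, L[12]='p', prepend. Next row=LF[12]=6
  step 11: row=6, L[6]='p', prepend. Next row=LF[6]=2
  step 12: row=2, L[2]='q', prepend. Next row=LF[2]=9
  step 13: row=9, L[9]='p', prepend. Next row=LF[9]=4
Reversed output: pqppqqpqppqq$

Answer: pqppqqpqppqq$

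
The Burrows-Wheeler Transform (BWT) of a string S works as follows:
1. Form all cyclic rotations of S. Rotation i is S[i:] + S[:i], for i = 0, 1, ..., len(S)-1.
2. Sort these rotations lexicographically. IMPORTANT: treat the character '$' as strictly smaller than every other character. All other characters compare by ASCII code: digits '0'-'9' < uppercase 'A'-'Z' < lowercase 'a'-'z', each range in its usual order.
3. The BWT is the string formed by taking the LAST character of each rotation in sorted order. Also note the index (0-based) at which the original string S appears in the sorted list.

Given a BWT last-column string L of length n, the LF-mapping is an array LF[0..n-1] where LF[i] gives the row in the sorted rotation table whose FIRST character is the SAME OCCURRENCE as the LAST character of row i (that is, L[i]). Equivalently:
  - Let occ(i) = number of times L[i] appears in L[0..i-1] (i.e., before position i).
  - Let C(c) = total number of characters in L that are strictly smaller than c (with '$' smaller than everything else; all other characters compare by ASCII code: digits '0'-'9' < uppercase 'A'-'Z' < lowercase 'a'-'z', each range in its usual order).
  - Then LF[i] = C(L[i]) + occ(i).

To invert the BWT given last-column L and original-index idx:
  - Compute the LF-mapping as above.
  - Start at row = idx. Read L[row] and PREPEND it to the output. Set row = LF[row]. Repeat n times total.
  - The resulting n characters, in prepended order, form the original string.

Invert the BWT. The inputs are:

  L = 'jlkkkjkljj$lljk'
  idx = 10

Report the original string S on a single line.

LF mapping: 1 11 6 7 8 2 9 12 3 4 0 13 14 5 10
Walk LF starting at row 10, prepending L[row]:
  step 1: row=10, L[10]='$', prepend. Next row=LF[10]=0
  step 2: row=0, L[0]='j', prepend. Next row=LF[0]=1
  step 3: row=1, L[1]='l', prepend. Next row=LF[1]=11
  step 4: row=11, L[11]='l', prepend. Next row=LF[11]=13
  step 5: row=13, L[13]='j', prepend. Next row=LF[13]=5
  step 6: row=5, L[5]='j', prepend. Next row=LF[5]=2
  step 7: row=2, L[2]='k', prepend. Next row=LF[2]=6
  step 8: row=6, L[6]='k', prepend. Next row=LF[6]=9
  step 9: row=9, L[9]='j', prepend. Next row=LF[9]=4
  step 10: row=4, L[4]='k', prepend. Next row=LF[4]=8
  step 11: row=8, L[8]='j', prepend. Next row=LF[8]=3
  step 12: row=3, L[3]='k', prepend. Next row=LF[3]=7
  step 13: row=7, L[7]='l', prepend. Next row=LF[7]=12
  step 14: row=12, L[12]='l', prepend. Next row=LF[12]=14
  step 15: row=14, L[14]='k', prepend. Next row=LF[14]=10
Reversed output: kllkjkjkkjjllj$

Answer: kllkjkjkkjjllj$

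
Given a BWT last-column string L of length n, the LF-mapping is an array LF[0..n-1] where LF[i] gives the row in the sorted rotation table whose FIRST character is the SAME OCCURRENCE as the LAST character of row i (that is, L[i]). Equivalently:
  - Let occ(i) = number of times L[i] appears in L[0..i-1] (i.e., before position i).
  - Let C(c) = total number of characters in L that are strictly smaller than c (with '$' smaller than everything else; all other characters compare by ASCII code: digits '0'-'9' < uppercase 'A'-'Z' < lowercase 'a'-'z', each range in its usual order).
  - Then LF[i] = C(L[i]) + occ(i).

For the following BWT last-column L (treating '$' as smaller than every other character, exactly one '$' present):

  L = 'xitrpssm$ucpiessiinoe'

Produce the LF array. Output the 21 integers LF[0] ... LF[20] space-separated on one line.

Char counts: '$':1, 'c':1, 'e':2, 'i':4, 'm':1, 'n':1, 'o':1, 'p':2, 'r':1, 's':4, 't':1, 'u':1, 'x':1
C (first-col start): C('$')=0, C('c')=1, C('e')=2, C('i')=4, C('m')=8, C('n')=9, C('o')=10, C('p')=11, C('r')=13, C('s')=14, C('t')=18, C('u')=19, C('x')=20
L[0]='x': occ=0, LF[0]=C('x')+0=20+0=20
L[1]='i': occ=0, LF[1]=C('i')+0=4+0=4
L[2]='t': occ=0, LF[2]=C('t')+0=18+0=18
L[3]='r': occ=0, LF[3]=C('r')+0=13+0=13
L[4]='p': occ=0, LF[4]=C('p')+0=11+0=11
L[5]='s': occ=0, LF[5]=C('s')+0=14+0=14
L[6]='s': occ=1, LF[6]=C('s')+1=14+1=15
L[7]='m': occ=0, LF[7]=C('m')+0=8+0=8
L[8]='$': occ=0, LF[8]=C('$')+0=0+0=0
L[9]='u': occ=0, LF[9]=C('u')+0=19+0=19
L[10]='c': occ=0, LF[10]=C('c')+0=1+0=1
L[11]='p': occ=1, LF[11]=C('p')+1=11+1=12
L[12]='i': occ=1, LF[12]=C('i')+1=4+1=5
L[13]='e': occ=0, LF[13]=C('e')+0=2+0=2
L[14]='s': occ=2, LF[14]=C('s')+2=14+2=16
L[15]='s': occ=3, LF[15]=C('s')+3=14+3=17
L[16]='i': occ=2, LF[16]=C('i')+2=4+2=6
L[17]='i': occ=3, LF[17]=C('i')+3=4+3=7
L[18]='n': occ=0, LF[18]=C('n')+0=9+0=9
L[19]='o': occ=0, LF[19]=C('o')+0=10+0=10
L[20]='e': occ=1, LF[20]=C('e')+1=2+1=3

Answer: 20 4 18 13 11 14 15 8 0 19 1 12 5 2 16 17 6 7 9 10 3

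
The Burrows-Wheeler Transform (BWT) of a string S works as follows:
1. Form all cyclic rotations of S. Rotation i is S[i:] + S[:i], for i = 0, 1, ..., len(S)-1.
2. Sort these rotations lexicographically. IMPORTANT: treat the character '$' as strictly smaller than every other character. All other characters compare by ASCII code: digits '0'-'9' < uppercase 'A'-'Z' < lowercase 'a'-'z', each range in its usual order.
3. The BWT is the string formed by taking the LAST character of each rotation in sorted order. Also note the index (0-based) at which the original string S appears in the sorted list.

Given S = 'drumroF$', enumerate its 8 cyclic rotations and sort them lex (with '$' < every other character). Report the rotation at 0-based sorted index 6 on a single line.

Answer: rumroF$d

Derivation:
All 8 rotations (rotation i = S[i:]+S[:i]):
  rot[0] = drumroF$
  rot[1] = rumroF$d
  rot[2] = umroF$dr
  rot[3] = mroF$dru
  rot[4] = roF$drum
  rot[5] = oF$drumr
  rot[6] = F$drumro
  rot[7] = $drumroF
Sorted (with $ < everything):
  sorted[0] = $drumroF
  sorted[1] = F$drumro
  sorted[2] = drumroF$
  sorted[3] = mroF$dru
  sorted[4] = oF$drumr
  sorted[5] = roF$drum
  sorted[6] = rumroF$d
  sorted[7] = umroF$dr
sorted[6] = rumroF$d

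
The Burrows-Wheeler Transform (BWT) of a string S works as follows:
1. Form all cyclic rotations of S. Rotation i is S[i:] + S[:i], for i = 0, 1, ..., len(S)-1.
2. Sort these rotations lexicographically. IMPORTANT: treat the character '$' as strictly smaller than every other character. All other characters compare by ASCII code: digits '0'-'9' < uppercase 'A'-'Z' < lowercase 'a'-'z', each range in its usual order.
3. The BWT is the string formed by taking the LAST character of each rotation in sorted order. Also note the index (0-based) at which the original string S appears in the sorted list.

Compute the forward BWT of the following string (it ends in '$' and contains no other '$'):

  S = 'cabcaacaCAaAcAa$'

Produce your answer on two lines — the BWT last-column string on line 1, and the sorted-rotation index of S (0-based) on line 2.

Answer: acCaaAAcccaaAab$
15

Derivation:
All 16 rotations (rotation i = S[i:]+S[:i]):
  rot[0] = cabcaacaCAaAcAa$
  rot[1] = abcaacaCAaAcAa$c
  rot[2] = bcaacaCAaAcAa$ca
  rot[3] = caacaCAaAcAa$cab
  rot[4] = aacaCAaAcAa$cabc
  rot[5] = acaCAaAcAa$cabca
  rot[6] = caCAaAcAa$cabcaa
  rot[7] = aCAaAcAa$cabcaac
  rot[8] = CAaAcAa$cabcaaca
  rot[9] = AaAcAa$cabcaacaC
  rot[10] = aAcAa$cabcaacaCA
  rot[11] = AcAa$cabcaacaCAa
  rot[12] = cAa$cabcaacaCAaA
  rot[13] = Aa$cabcaacaCAaAc
  rot[14] = a$cabcaacaCAaAcA
  rot[15] = $cabcaacaCAaAcAa
Sorted (with $ < everything):
  sorted[0] = $cabcaacaCAaAcAa  (last char: 'a')
  sorted[1] = Aa$cabcaacaCAaAc  (last char: 'c')
  sorted[2] = AaAcAa$cabcaacaC  (last char: 'C')
  sorted[3] = AcAa$cabcaacaCAa  (last char: 'a')
  sorted[4] = CAaAcAa$cabcaaca  (last char: 'a')
  sorted[5] = a$cabcaacaCAaAcA  (last char: 'A')
  sorted[6] = aAcAa$cabcaacaCA  (last char: 'A')
  sorted[7] = aCAaAcAa$cabcaac  (last char: 'c')
  sorted[8] = aacaCAaAcAa$cabc  (last char: 'c')
  sorted[9] = abcaacaCAaAcAa$c  (last char: 'c')
  sorted[10] = acaCAaAcAa$cabca  (last char: 'a')
  sorted[11] = bcaacaCAaAcAa$ca  (last char: 'a')
  sorted[12] = cAa$cabcaacaCAaA  (last char: 'A')
  sorted[13] = caCAaAcAa$cabcaa  (last char: 'a')
  sorted[14] = caacaCAaAcAa$cab  (last char: 'b')
  sorted[15] = cabcaacaCAaAcAa$  (last char: '$')
Last column: acCaaAAcccaaAab$
Original string S is at sorted index 15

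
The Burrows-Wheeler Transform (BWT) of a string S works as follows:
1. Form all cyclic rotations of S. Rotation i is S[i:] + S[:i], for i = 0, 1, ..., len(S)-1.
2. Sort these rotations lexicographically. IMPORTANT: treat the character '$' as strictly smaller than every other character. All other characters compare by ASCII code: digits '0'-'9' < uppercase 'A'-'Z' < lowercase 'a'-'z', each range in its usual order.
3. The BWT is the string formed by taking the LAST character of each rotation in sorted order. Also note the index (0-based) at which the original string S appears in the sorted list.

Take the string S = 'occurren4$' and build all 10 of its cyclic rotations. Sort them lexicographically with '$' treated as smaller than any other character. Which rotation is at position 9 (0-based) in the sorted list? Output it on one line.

All 10 rotations (rotation i = S[i:]+S[:i]):
  rot[0] = occurren4$
  rot[1] = ccurren4$o
  rot[2] = curren4$oc
  rot[3] = urren4$occ
  rot[4] = rren4$occu
  rot[5] = ren4$occur
  rot[6] = en4$occurr
  rot[7] = n4$occurre
  rot[8] = 4$occurren
  rot[9] = $occurren4
Sorted (with $ < everything):
  sorted[0] = $occurren4
  sorted[1] = 4$occurren
  sorted[2] = ccurren4$o
  sorted[3] = curren4$oc
  sorted[4] = en4$occurr
  sorted[5] = n4$occurre
  sorted[6] = occurren4$
  sorted[7] = ren4$occur
  sorted[8] = rren4$occu
  sorted[9] = urren4$occ
sorted[9] = urren4$occ

Answer: urren4$occ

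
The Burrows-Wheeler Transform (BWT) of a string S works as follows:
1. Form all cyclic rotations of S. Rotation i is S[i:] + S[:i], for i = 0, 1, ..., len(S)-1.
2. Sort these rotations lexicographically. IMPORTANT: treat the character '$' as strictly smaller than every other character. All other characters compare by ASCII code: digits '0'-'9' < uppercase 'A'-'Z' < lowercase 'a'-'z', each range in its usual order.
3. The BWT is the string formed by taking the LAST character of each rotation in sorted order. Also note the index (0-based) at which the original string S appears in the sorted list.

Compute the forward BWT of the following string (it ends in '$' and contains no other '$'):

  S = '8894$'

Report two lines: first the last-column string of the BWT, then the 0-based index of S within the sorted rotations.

Answer: 49$88
2

Derivation:
All 5 rotations (rotation i = S[i:]+S[:i]):
  rot[0] = 8894$
  rot[1] = 894$8
  rot[2] = 94$88
  rot[3] = 4$889
  rot[4] = $8894
Sorted (with $ < everything):
  sorted[0] = $8894  (last char: '4')
  sorted[1] = 4$889  (last char: '9')
  sorted[2] = 8894$  (last char: '$')
  sorted[3] = 894$8  (last char: '8')
  sorted[4] = 94$88  (last char: '8')
Last column: 49$88
Original string S is at sorted index 2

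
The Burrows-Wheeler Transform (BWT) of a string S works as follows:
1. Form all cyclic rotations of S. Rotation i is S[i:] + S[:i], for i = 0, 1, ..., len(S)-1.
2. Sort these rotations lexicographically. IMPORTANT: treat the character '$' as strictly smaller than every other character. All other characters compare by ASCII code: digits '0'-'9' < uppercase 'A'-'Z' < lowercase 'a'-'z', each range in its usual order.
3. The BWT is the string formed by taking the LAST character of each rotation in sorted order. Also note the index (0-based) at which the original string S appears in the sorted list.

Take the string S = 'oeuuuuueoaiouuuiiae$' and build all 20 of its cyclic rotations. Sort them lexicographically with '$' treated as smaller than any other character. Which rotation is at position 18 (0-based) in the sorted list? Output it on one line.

All 20 rotations (rotation i = S[i:]+S[:i]):
  rot[0] = oeuuuuueoaiouuuiiae$
  rot[1] = euuuuueoaiouuuiiae$o
  rot[2] = uuuuueoaiouuuiiae$oe
  rot[3] = uuuueoaiouuuiiae$oeu
  rot[4] = uuueoaiouuuiiae$oeuu
  rot[5] = uueoaiouuuiiae$oeuuu
  rot[6] = ueoaiouuuiiae$oeuuuu
  rot[7] = eoaiouuuiiae$oeuuuuu
  rot[8] = oaiouuuiiae$oeuuuuue
  rot[9] = aiouuuiiae$oeuuuuueo
  rot[10] = iouuuiiae$oeuuuuueoa
  rot[11] = ouuuiiae$oeuuuuueoai
  rot[12] = uuuiiae$oeuuuuueoaio
  rot[13] = uuiiae$oeuuuuueoaiou
  rot[14] = uiiae$oeuuuuueoaiouu
  rot[15] = iiae$oeuuuuueoaiouuu
  rot[16] = iae$oeuuuuueoaiouuui
  rot[17] = ae$oeuuuuueoaiouuuii
  rot[18] = e$oeuuuuueoaiouuuiia
  rot[19] = $oeuuuuueoaiouuuiiae
Sorted (with $ < everything):
  sorted[0] = $oeuuuuueoaiouuuiiae
  sorted[1] = ae$oeuuuuueoaiouuuii
  sorted[2] = aiouuuiiae$oeuuuuueo
  sorted[3] = e$oeuuuuueoaiouuuiia
  sorted[4] = eoaiouuuiiae$oeuuuuu
  sorted[5] = euuuuueoaiouuuiiae$o
  sorted[6] = iae$oeuuuuueoaiouuui
  sorted[7] = iiae$oeuuuuueoaiouuu
  sorted[8] = iouuuiiae$oeuuuuueoa
  sorted[9] = oaiouuuiiae$oeuuuuue
  sorted[10] = oeuuuuueoaiouuuiiae$
  sorted[11] = ouuuiiae$oeuuuuueoai
  sorted[12] = ueoaiouuuiiae$oeuuuu
  sorted[13] = uiiae$oeuuuuueoaiouu
  sorted[14] = uueoaiouuuiiae$oeuuu
  sorted[15] = uuiiae$oeuuuuueoaiou
  sorted[16] = uuueoaiouuuiiae$oeuu
  sorted[17] = uuuiiae$oeuuuuueoaio
  sorted[18] = uuuueoaiouuuiiae$oeu
  sorted[19] = uuuuueoaiouuuiiae$oe
sorted[18] = uuuueoaiouuuiiae$oeu

Answer: uuuueoaiouuuiiae$oeu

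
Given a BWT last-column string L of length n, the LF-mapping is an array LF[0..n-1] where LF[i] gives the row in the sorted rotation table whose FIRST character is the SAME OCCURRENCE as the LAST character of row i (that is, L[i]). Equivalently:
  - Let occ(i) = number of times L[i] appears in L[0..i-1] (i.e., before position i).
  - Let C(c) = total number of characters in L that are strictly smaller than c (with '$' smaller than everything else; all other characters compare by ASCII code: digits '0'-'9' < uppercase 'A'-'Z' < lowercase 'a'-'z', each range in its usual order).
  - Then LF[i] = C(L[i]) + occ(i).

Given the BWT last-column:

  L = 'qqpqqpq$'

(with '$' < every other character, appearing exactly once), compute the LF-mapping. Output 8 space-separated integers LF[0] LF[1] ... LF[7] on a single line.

Answer: 3 4 1 5 6 2 7 0

Derivation:
Char counts: '$':1, 'p':2, 'q':5
C (first-col start): C('$')=0, C('p')=1, C('q')=3
L[0]='q': occ=0, LF[0]=C('q')+0=3+0=3
L[1]='q': occ=1, LF[1]=C('q')+1=3+1=4
L[2]='p': occ=0, LF[2]=C('p')+0=1+0=1
L[3]='q': occ=2, LF[3]=C('q')+2=3+2=5
L[4]='q': occ=3, LF[4]=C('q')+3=3+3=6
L[5]='p': occ=1, LF[5]=C('p')+1=1+1=2
L[6]='q': occ=4, LF[6]=C('q')+4=3+4=7
L[7]='$': occ=0, LF[7]=C('$')+0=0+0=0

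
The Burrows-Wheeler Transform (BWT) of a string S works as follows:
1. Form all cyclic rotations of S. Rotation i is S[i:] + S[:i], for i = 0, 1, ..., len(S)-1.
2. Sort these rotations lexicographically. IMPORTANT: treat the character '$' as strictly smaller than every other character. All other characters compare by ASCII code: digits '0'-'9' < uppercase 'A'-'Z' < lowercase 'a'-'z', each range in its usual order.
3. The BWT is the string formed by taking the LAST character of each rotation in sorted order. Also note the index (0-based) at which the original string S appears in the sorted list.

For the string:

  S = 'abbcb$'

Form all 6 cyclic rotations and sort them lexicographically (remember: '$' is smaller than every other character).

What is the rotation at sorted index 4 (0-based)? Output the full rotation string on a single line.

All 6 rotations (rotation i = S[i:]+S[:i]):
  rot[0] = abbcb$
  rot[1] = bbcb$a
  rot[2] = bcb$ab
  rot[3] = cb$abb
  rot[4] = b$abbc
  rot[5] = $abbcb
Sorted (with $ < everything):
  sorted[0] = $abbcb
  sorted[1] = abbcb$
  sorted[2] = b$abbc
  sorted[3] = bbcb$a
  sorted[4] = bcb$ab
  sorted[5] = cb$abb
sorted[4] = bcb$ab

Answer: bcb$ab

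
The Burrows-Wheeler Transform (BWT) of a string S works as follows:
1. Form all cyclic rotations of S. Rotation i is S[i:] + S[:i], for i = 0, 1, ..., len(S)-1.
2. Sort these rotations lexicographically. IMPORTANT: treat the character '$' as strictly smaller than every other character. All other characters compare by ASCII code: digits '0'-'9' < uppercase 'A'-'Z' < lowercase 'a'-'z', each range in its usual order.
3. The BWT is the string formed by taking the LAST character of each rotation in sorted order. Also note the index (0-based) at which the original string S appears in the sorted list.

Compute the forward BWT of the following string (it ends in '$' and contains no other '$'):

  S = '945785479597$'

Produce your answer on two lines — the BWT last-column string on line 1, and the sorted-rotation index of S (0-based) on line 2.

All 13 rotations (rotation i = S[i:]+S[:i]):
  rot[0] = 945785479597$
  rot[1] = 45785479597$9
  rot[2] = 5785479597$94
  rot[3] = 785479597$945
  rot[4] = 85479597$9457
  rot[5] = 5479597$94578
  rot[6] = 479597$945785
  rot[7] = 79597$9457854
  rot[8] = 9597$94578547
  rot[9] = 597$945785479
  rot[10] = 97$9457854795
  rot[11] = 7$94578547959
  rot[12] = $945785479597
Sorted (with $ < everything):
  sorted[0] = $945785479597  (last char: '7')
  sorted[1] = 45785479597$9  (last char: '9')
  sorted[2] = 479597$945785  (last char: '5')
  sorted[3] = 5479597$94578  (last char: '8')
  sorted[4] = 5785479597$94  (last char: '4')
  sorted[5] = 597$945785479  (last char: '9')
  sorted[6] = 7$94578547959  (last char: '9')
  sorted[7] = 785479597$945  (last char: '5')
  sorted[8] = 79597$9457854  (last char: '4')
  sorted[9] = 85479597$9457  (last char: '7')
  sorted[10] = 945785479597$  (last char: '$')
  sorted[11] = 9597$94578547  (last char: '7')
  sorted[12] = 97$9457854795  (last char: '5')
Last column: 7958499547$75
Original string S is at sorted index 10

Answer: 7958499547$75
10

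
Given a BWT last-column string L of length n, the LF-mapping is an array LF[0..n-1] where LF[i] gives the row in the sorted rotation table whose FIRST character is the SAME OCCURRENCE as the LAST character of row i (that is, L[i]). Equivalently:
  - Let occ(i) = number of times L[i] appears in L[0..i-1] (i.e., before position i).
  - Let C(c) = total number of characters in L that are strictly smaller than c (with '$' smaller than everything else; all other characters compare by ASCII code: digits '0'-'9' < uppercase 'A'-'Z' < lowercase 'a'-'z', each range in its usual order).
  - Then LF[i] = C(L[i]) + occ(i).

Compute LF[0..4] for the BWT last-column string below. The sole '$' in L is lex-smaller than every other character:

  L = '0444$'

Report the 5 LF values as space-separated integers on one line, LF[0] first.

Char counts: '$':1, '0':1, '4':3
C (first-col start): C('$')=0, C('0')=1, C('4')=2
L[0]='0': occ=0, LF[0]=C('0')+0=1+0=1
L[1]='4': occ=0, LF[1]=C('4')+0=2+0=2
L[2]='4': occ=1, LF[2]=C('4')+1=2+1=3
L[3]='4': occ=2, LF[3]=C('4')+2=2+2=4
L[4]='$': occ=0, LF[4]=C('$')+0=0+0=0

Answer: 1 2 3 4 0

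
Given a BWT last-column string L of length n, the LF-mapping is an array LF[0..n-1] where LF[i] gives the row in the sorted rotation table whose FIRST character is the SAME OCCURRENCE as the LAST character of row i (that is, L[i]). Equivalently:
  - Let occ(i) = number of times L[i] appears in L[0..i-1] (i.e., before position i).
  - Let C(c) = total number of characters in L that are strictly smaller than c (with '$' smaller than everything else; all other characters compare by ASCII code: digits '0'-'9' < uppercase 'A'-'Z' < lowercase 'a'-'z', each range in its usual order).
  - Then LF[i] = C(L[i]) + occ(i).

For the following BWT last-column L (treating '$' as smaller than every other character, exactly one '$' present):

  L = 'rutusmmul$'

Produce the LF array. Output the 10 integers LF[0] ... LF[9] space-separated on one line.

Char counts: '$':1, 'l':1, 'm':2, 'r':1, 's':1, 't':1, 'u':3
C (first-col start): C('$')=0, C('l')=1, C('m')=2, C('r')=4, C('s')=5, C('t')=6, C('u')=7
L[0]='r': occ=0, LF[0]=C('r')+0=4+0=4
L[1]='u': occ=0, LF[1]=C('u')+0=7+0=7
L[2]='t': occ=0, LF[2]=C('t')+0=6+0=6
L[3]='u': occ=1, LF[3]=C('u')+1=7+1=8
L[4]='s': occ=0, LF[4]=C('s')+0=5+0=5
L[5]='m': occ=0, LF[5]=C('m')+0=2+0=2
L[6]='m': occ=1, LF[6]=C('m')+1=2+1=3
L[7]='u': occ=2, LF[7]=C('u')+2=7+2=9
L[8]='l': occ=0, LF[8]=C('l')+0=1+0=1
L[9]='$': occ=0, LF[9]=C('$')+0=0+0=0

Answer: 4 7 6 8 5 2 3 9 1 0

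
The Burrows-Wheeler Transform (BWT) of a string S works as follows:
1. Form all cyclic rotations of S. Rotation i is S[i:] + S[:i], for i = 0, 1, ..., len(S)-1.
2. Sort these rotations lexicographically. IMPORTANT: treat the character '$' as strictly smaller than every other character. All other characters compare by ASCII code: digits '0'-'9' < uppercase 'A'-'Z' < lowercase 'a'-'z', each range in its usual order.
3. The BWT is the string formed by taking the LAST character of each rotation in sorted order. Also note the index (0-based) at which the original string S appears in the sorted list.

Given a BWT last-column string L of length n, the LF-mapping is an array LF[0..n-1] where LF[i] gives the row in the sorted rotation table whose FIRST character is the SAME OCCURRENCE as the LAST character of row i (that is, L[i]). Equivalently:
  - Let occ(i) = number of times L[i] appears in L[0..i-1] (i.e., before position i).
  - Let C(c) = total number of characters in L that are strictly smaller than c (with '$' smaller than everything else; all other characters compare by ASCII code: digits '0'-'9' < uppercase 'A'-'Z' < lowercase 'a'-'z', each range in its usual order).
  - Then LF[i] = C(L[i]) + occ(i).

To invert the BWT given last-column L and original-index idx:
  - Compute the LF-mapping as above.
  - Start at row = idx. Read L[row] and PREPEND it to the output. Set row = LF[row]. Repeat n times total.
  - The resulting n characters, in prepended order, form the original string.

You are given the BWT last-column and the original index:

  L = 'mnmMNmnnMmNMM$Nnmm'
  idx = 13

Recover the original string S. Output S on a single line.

LF mapping: 8 14 9 1 5 10 15 16 2 11 6 3 4 0 7 17 12 13
Walk LF starting at row 13, prepending L[row]:
  step 1: row=13, L[13]='$', prepend. Next row=LF[13]=0
  step 2: row=0, L[0]='m', prepend. Next row=LF[0]=8
  step 3: row=8, L[8]='M', prepend. Next row=LF[8]=2
  step 4: row=2, L[2]='m', prepend. Next row=LF[2]=9
  step 5: row=9, L[9]='m', prepend. Next row=LF[9]=11
  step 6: row=11, L[11]='M', prepend. Next row=LF[11]=3
  step 7: row=3, L[3]='M', prepend. Next row=LF[3]=1
  step 8: row=1, L[1]='n', prepend. Next row=LF[1]=14
  step 9: row=14, L[14]='N', prepend. Next row=LF[14]=7
  step 10: row=7, L[7]='n', prepend. Next row=LF[7]=16
  step 11: row=16, L[16]='m', prepend. Next row=LF[16]=12
  step 12: row=12, L[12]='M', prepend. Next row=LF[12]=4
  step 13: row=4, L[4]='N', prepend. Next row=LF[4]=5
  step 14: row=5, L[5]='m', prepend. Next row=LF[5]=10
  step 15: row=10, L[10]='N', prepend. Next row=LF[10]=6
  step 16: row=6, L[6]='n', prepend. Next row=LF[6]=15
  step 17: row=15, L[15]='n', prepend. Next row=LF[15]=17
  step 18: row=17, L[17]='m', prepend. Next row=LF[17]=13
Reversed output: mnnNmNMmnNnMMmmMm$

Answer: mnnNmNMmnNnMMmmMm$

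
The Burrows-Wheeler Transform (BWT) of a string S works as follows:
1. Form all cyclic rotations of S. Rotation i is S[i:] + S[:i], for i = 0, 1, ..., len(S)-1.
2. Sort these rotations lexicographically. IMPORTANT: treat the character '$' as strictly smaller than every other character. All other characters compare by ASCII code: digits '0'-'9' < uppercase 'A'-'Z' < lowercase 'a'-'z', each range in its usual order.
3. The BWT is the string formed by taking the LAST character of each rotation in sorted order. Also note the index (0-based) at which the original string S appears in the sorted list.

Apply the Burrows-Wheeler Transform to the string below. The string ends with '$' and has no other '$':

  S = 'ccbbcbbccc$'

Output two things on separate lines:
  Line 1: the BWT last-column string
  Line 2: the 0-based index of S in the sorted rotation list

All 11 rotations (rotation i = S[i:]+S[:i]):
  rot[0] = ccbbcbbccc$
  rot[1] = cbbcbbccc$c
  rot[2] = bbcbbccc$cc
  rot[3] = bcbbccc$ccb
  rot[4] = cbbccc$ccbb
  rot[5] = bbccc$ccbbc
  rot[6] = bccc$ccbbcb
  rot[7] = ccc$ccbbcbb
  rot[8] = cc$ccbbcbbc
  rot[9] = c$ccbbcbbcc
  rot[10] = $ccbbcbbccc
Sorted (with $ < everything):
  sorted[0] = $ccbbcbbccc  (last char: 'c')
  sorted[1] = bbcbbccc$cc  (last char: 'c')
  sorted[2] = bbccc$ccbbc  (last char: 'c')
  sorted[3] = bcbbccc$ccb  (last char: 'b')
  sorted[4] = bccc$ccbbcb  (last char: 'b')
  sorted[5] = c$ccbbcbbcc  (last char: 'c')
  sorted[6] = cbbcbbccc$c  (last char: 'c')
  sorted[7] = cbbccc$ccbb  (last char: 'b')
  sorted[8] = cc$ccbbcbbc  (last char: 'c')
  sorted[9] = ccbbcbbccc$  (last char: '$')
  sorted[10] = ccc$ccbbcbb  (last char: 'b')
Last column: cccbbccbc$b
Original string S is at sorted index 9

Answer: cccbbccbc$b
9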